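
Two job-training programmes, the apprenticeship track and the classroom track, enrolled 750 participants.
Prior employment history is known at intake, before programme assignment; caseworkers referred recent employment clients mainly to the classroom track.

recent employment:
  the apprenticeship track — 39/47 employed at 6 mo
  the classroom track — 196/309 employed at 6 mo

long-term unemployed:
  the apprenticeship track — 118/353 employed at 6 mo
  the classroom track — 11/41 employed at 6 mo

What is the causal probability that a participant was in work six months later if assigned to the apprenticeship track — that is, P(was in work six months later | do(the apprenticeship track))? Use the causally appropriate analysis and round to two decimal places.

The imbalance in prior employment history arose from how participants were allocated, not from anything the programme did; and prior employment history independently affects the outcome. The pooled gap is confounded — condition on prior employment history.
Standardising the apprenticeship track to the population prior employment history mix: 0.475·39/47 + 0.525·118/353 = 0.569.

0.57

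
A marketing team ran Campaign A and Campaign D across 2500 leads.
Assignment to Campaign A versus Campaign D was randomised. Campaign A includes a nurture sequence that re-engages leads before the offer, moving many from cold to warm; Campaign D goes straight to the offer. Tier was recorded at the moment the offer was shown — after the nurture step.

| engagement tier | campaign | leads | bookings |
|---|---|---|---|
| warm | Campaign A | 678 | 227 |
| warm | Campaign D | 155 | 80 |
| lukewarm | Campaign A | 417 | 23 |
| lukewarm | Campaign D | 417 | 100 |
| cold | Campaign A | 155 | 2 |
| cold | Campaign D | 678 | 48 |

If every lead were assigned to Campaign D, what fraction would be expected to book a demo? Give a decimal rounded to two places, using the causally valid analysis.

0.18

Engagement tier is downstream of the campaign. One should not condition on a consequence of treatment, so the overall rates are the right comparison.
So P(outcome | do(Campaign D)) is just the pooled rate for Campaign D: 228/1250 = 0.182.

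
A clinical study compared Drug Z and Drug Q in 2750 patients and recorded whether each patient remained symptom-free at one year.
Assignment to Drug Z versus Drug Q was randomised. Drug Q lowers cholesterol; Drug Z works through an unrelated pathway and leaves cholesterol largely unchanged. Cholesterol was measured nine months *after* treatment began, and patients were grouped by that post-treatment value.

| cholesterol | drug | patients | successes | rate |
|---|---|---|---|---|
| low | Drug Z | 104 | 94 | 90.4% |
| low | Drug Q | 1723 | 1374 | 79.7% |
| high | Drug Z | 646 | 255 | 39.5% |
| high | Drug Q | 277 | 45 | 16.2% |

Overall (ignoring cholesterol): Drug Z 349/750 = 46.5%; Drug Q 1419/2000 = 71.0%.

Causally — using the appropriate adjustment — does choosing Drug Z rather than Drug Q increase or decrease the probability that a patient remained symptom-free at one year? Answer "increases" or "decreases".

Cholesterol here is a post-treatment variable shaped by the drug; conditioning on it would introduce bias rather than remove it. The overall comparison is the causal one.
Pooled: Drug Z 46.5% vs Drug Q 71.0%; Drug Q is higher overall.

decreases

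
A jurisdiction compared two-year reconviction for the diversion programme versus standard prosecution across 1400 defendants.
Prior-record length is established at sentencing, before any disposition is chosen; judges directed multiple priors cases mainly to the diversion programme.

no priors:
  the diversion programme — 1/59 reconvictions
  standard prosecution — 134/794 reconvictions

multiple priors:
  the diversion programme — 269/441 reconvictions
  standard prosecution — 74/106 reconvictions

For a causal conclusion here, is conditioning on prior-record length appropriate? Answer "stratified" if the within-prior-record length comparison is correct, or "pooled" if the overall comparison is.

stratified

Prior-record length satisfies the back-door criterion: it is not a descendant of the disposition, and it blocks the spurious path from disposition to outcome. Adjusting for it (i.e., using the within-prior-record length rates) gives the causal effect.
Within each level — no priors: 1.7% vs 16.9%; multiple priors: 61.0% vs 69.8% — the diversion programme is lower every time.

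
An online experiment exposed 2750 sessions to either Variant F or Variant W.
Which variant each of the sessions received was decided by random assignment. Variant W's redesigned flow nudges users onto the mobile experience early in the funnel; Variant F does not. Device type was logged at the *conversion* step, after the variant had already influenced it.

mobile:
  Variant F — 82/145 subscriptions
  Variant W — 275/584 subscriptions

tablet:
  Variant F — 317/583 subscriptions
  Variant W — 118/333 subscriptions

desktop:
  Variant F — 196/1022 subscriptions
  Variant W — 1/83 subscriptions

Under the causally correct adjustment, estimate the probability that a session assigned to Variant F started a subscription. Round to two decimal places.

0.34

Within every device type level Variant F has the higher rate, yet pooled Variant W does — Simpson's reversal.
Device type lies on the pathway variant → device type → outcome, so adjusting for it blocks the indirect effect. For the total causal effect of variant, use the unadjusted pooled rates.
So P(outcome | do(Variant F)) is just the pooled rate for Variant F: 595/1750 = 0.340.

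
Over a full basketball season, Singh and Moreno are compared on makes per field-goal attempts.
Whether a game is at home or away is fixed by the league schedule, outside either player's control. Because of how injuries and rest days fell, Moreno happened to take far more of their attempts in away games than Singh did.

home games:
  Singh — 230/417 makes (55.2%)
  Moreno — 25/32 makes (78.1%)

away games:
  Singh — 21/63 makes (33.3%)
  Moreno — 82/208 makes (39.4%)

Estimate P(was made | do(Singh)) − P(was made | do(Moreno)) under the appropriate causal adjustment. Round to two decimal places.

-0.17

Within every game venue level Moreno has the higher rate, yet pooled Singh does — Simpson's reversal.
Nothing the player does changes game venue; the imbalance is an allocation artefact. With game venue also predicting the outcome, the pooled figure is confounded, and the within-stratum comparison is the causal one.
Adjusting over the population distribution of game venue: 0.624·(0.552−0.781) + 0.376·(0.333−0.394) = -0.166.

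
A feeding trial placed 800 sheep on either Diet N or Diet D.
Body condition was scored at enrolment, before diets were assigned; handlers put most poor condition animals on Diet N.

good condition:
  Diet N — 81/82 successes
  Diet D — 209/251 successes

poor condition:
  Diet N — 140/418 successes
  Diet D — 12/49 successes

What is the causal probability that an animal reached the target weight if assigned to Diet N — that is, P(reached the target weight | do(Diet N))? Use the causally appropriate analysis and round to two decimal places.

Diet N is higher inside every starting body condition stratum but Diet D is higher in aggregate. Whether to stratify depends on how starting body condition relates to the diet.
Starting body condition satisfies the back-door criterion: it is not a descendant of the diet, and it blocks the spurious path from diet to outcome. Adjusting for it (i.e., using the within-starting body condition rates) gives the causal effect.
Standardising Diet N to the population starting body condition mix: 0.416·81/82 + 0.584·140/418 = 0.607.

0.61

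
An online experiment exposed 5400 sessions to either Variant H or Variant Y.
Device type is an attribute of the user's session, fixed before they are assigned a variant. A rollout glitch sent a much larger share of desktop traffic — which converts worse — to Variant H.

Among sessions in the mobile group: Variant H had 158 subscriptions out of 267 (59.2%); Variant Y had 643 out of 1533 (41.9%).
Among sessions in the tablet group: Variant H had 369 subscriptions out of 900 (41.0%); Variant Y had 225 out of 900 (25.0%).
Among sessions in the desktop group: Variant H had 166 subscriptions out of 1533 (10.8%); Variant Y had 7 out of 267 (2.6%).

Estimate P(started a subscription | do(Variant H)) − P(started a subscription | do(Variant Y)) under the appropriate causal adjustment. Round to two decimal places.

Device type satisfies the back-door criterion: it is not a descendant of the variant, and it blocks the spurious path from variant to outcome. Adjusting for it (i.e., using the within-device type rates) gives the causal effect.
Adjusting over the population distribution of device type: 0.333·(0.592−0.419) + 0.333·(0.410−0.250) + 0.333·(0.108−0.026) = +0.138.

+0.14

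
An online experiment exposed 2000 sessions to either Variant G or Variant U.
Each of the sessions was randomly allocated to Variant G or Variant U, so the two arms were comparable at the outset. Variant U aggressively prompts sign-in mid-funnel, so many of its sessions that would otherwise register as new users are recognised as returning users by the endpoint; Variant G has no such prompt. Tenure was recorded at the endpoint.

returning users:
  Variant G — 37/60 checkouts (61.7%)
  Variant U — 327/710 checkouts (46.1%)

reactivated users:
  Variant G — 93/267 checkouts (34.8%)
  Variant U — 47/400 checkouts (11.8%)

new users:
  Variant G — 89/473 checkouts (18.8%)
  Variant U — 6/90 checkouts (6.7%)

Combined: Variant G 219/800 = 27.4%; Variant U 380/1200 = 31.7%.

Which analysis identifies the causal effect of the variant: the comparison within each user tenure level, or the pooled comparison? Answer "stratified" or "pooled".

pooled

Within every user tenure level Variant G has the higher rate, yet pooled Variant U does — Simpson's reversal.
Stratifying would compare variants among sessions the variants themselves sorted into user tenure groups — a form of selection on an intermediate. The unconditioned pooled rates give the total causal effect.
Pooled: Variant G 27.4% vs Variant U 31.7%; Variant U is higher overall.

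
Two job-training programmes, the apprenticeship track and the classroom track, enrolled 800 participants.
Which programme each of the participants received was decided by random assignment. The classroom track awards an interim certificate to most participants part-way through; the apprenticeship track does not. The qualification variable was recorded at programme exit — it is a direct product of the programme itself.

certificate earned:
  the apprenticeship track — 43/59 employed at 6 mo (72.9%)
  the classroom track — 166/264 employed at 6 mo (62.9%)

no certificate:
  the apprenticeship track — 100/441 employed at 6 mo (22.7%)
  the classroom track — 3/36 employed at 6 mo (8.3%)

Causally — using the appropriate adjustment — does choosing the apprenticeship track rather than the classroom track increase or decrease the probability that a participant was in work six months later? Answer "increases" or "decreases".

decreases

Qualification attained during the programme is downstream of the programme. One should not condition on a consequence of treatment, so the overall rates are the right comparison.
Pooled: the apprenticeship track 28.6% vs the classroom track 56.3%; the classroom track is higher overall.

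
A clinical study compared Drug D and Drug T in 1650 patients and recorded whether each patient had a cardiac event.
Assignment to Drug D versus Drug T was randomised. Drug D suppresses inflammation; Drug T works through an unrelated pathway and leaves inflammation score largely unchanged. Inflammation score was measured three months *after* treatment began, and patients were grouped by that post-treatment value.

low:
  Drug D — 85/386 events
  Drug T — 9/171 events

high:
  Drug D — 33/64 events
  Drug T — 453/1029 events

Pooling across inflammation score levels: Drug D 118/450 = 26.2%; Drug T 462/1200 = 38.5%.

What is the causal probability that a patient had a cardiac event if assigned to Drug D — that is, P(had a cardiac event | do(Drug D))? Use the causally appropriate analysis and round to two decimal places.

Inflammation score lies on the pathway drug → inflammation score → outcome, so adjusting for it blocks the indirect effect. For the total causal effect of drug, use the unadjusted pooled rates.
So P(outcome | do(Drug D)) is just the pooled rate for Drug D: 118/450 = 0.262.

0.26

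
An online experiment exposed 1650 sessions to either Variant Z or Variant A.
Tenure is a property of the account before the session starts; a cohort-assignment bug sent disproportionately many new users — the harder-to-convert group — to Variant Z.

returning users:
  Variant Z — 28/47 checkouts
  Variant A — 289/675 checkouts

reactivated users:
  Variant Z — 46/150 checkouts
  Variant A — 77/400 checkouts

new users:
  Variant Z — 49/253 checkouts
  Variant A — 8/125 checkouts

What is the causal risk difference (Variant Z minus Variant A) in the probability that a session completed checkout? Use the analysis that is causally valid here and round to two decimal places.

The stratified and pooled comparisons disagree (Variant Z wins within each user tenure; Variant A wins overall), so the answer turns on the causal role of user tenure.
Since user tenure is a pre-existing factor (not a product of the variant) and it affects the outcome on its own, it is a confounder. The stratified rates, not the pooled rate, identify the causal effect.
Adjusting over the population distribution of user tenure: 0.438·(0.596−0.428) + 0.333·(0.307−0.193) + 0.229·(0.194−0.064) = +0.141.

+0.14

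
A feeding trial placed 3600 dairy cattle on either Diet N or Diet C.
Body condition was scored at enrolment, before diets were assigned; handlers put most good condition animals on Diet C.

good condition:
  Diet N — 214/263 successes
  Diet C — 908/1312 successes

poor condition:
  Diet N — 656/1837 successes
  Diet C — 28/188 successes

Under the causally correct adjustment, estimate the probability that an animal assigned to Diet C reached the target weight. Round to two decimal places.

The starting body condition-specific comparison favours Diet N throughout, but the pooled figures favour Diet C. The question is whether to condition on starting body condition.
Nothing the diet does changes starting body condition; the imbalance is an allocation artefact. With starting body condition also predicting the outcome, the pooled figure is confounded, and the within-stratum comparison is the causal one.
Standardising Diet C to the population starting body condition mix: 0.438·908/1312 + 0.562·28/188 = 0.387.

0.39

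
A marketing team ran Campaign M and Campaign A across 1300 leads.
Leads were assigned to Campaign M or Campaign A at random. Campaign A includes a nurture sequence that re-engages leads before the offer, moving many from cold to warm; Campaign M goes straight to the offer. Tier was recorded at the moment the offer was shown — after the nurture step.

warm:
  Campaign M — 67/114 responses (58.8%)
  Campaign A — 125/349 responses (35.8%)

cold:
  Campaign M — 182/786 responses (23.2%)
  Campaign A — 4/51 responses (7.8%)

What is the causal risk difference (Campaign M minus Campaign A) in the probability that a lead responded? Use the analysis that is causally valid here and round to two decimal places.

-0.05

The stratified and pooled comparisons disagree (Campaign M wins within each engagement tier; Campaign A wins overall), so the answer turns on the causal role of engagement tier.
Because the campaign influences engagement tier, engagement tier is a post-treatment mediator, not a confounder. Stratifying on it would bias the estimate; the causal effect is the crude pooled difference.
The causal difference is the pooled difference: 0.277 − 0.323 = -0.046.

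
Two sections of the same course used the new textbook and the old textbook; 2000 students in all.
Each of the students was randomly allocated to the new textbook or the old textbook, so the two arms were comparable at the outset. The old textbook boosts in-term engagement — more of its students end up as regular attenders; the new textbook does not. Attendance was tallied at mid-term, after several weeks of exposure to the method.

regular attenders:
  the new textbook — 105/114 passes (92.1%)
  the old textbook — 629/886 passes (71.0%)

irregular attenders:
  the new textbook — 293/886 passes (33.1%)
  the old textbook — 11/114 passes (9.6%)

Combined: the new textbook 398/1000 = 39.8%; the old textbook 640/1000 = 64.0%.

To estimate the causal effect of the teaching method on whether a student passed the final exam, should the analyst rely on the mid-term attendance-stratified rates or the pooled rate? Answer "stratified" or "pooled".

Mid-term attendance is downstream of the teaching method. One should not condition on a consequence of treatment, so the overall rates are the right comparison.
Pooled: the new textbook 39.8% vs the old textbook 64.0%; the old textbook is higher overall.

pooled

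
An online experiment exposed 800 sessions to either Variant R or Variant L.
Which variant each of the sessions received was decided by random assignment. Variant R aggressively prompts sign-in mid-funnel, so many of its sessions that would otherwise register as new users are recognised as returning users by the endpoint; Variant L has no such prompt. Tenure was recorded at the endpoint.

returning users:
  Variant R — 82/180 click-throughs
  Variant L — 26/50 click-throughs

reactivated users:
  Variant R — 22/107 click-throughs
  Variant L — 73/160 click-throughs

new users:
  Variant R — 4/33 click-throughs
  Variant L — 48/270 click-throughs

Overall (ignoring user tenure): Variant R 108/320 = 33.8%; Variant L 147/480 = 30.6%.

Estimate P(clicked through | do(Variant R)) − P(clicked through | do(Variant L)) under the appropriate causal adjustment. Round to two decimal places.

+0.03

User tenure is recorded after the variant and is itself shifted by it — it sits on the causal path from variant to outcome. Conditioning on a mediator would strip out part of the effect we want; the pooled comparison gives the total causal effect.
The causal difference is the pooled difference: 0.338 − 0.306 = +0.031.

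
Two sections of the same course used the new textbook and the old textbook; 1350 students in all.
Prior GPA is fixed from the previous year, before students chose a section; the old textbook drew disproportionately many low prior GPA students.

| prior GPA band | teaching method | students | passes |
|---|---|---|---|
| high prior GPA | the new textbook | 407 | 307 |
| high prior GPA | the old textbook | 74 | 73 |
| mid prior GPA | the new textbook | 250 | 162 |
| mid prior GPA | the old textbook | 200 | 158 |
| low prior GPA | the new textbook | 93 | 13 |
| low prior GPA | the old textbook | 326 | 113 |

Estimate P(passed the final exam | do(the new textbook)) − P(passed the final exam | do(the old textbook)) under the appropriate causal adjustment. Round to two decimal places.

-0.19

the old textbook is higher inside every prior GPA band stratum but the new textbook is higher in aggregate. Whether to stratify depends on how prior GPA band relates to the teaching method.
Since prior GPA band is a pre-existing factor (not a product of the teaching method) and it affects the outcome on its own, it is a confounder. The stratified rates, not the pooled rate, identify the causal effect.
Adjusting over the population distribution of prior GPA band: 0.356·(0.754−0.986) + 0.333·(0.648−0.790) + 0.310·(0.140−0.347) = -0.194.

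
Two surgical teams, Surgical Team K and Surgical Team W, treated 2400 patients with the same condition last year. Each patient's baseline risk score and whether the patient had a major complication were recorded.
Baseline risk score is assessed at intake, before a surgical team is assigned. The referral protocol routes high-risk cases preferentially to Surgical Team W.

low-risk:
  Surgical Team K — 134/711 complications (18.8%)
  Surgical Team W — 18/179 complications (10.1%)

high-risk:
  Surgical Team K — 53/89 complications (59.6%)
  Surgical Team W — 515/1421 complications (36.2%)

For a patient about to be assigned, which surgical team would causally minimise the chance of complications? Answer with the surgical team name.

The baseline risk score-specific comparison favours Surgical Team W throughout, but the pooled figures favour Surgical Team K. The question is whether to condition on baseline risk score.
The imbalance in baseline risk score arose from how patients were allocated, not from anything the surgical team did; and baseline risk score independently affects the outcome. The pooled gap is confounded — condition on baseline risk score.
Within each level — low-risk: 18.8% vs 10.1%; high-risk: 59.6% vs 36.2% — Surgical Team W is lower every time.

Surgical Team W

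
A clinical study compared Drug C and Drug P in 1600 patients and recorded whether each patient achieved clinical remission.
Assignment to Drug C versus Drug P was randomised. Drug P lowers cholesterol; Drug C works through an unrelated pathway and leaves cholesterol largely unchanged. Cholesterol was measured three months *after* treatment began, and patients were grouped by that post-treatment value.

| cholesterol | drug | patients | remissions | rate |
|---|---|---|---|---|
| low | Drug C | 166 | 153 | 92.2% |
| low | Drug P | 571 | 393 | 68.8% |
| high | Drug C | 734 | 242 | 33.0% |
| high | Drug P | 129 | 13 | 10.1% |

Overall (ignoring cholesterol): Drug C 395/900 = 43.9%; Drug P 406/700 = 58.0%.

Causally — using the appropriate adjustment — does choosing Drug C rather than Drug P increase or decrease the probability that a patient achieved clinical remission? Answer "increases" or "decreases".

The stratified and pooled comparisons disagree (Drug C wins within each cholesterol; Drug P wins overall), so the answer turns on the causal role of cholesterol.
The distribution of cholesterol is itself part of what the drug does — it is an intermediate outcome. Holding it fixed would remove that part of the effect; the total effect is the pooled difference.
Pooled: Drug C 43.9% vs Drug P 58.0%; Drug P is higher overall.

decreases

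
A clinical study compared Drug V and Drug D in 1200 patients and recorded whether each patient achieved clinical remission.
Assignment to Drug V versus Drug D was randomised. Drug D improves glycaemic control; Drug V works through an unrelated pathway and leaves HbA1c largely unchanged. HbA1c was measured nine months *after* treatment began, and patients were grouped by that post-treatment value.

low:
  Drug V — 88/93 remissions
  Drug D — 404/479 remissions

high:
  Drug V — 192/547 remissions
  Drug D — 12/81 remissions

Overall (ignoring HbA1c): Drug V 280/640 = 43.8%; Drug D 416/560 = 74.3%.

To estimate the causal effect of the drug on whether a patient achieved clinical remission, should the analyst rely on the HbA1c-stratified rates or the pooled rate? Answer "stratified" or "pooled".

Drug V is higher inside every HbA1c stratum but Drug D is higher in aggregate. Whether to stratify depends on how HbA1c relates to the drug.
Stratifying would compare drugs among patients the drugs themselves sorted into HbA1c groups — a form of selection on an intermediate. The unconditioned pooled rates give the total causal effect.
Pooled: Drug V 43.8% vs Drug D 74.3%; Drug D is higher overall.

pooled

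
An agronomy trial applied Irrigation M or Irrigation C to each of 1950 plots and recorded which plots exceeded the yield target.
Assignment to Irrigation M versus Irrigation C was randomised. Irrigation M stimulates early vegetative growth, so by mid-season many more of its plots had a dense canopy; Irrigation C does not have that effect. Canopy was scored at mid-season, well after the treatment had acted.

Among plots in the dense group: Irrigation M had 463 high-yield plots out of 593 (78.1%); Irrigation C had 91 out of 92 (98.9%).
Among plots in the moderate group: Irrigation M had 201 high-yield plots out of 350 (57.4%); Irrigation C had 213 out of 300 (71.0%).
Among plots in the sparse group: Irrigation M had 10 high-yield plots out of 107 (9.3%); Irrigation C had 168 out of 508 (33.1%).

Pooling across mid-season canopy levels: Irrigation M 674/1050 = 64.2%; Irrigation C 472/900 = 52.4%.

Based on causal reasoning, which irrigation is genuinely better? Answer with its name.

The stratified and pooled comparisons disagree (Irrigation C wins within each mid-season canopy; Irrigation M wins overall), so the answer turns on the causal role of mid-season canopy.
Because the irrigation influences mid-season canopy, mid-season canopy is a post-treatment mediator, not a confounder. Stratifying on it would bias the estimate; the causal effect is the crude pooled difference.
Pooled: Irrigation M 64.2% vs Irrigation C 52.4%; Irrigation M is higher overall.

Irrigation M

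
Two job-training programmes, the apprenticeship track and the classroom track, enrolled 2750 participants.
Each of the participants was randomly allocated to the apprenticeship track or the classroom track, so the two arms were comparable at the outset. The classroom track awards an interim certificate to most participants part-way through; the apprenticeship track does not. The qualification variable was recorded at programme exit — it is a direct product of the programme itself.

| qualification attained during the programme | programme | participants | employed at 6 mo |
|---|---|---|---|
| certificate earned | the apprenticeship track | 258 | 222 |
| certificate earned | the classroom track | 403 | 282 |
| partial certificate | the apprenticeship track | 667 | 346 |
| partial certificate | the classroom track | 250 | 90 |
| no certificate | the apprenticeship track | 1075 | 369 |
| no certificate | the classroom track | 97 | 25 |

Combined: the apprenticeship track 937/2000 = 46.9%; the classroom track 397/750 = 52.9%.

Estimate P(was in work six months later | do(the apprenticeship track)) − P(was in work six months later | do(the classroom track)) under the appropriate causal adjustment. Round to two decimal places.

Within every qualification attained during the programme level the apprenticeship track has the higher rate, yet pooled the classroom track does — Simpson's reversal.
Qualification attained during the programme is recorded after the programme and is itself shifted by it — it sits on the causal path from programme to outcome. Conditioning on a mediator would strip out part of the effect we want; the pooled comparison gives the total causal effect.
The causal difference is the pooled difference: 0.469 − 0.529 = -0.061.

-0.06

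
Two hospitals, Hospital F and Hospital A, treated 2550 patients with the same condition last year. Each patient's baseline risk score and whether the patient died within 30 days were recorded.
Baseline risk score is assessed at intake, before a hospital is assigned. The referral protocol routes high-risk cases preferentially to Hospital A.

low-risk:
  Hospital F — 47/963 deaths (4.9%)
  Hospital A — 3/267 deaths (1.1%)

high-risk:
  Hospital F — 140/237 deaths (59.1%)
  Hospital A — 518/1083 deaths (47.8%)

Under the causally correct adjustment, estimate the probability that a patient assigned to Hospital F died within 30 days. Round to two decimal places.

0.33

The baseline risk score-specific comparison favours Hospital A throughout, but the pooled figures favour Hospital F. The question is whether to condition on baseline risk score.
The imbalance in baseline risk score arose from how patients were allocated, not from anything the hospital did; and baseline risk score independently affects the outcome. The pooled gap is confounded — condition on baseline risk score.
Standardising Hospital F to the population baseline risk score mix: 0.482·47/963 + 0.518·140/237 = 0.329.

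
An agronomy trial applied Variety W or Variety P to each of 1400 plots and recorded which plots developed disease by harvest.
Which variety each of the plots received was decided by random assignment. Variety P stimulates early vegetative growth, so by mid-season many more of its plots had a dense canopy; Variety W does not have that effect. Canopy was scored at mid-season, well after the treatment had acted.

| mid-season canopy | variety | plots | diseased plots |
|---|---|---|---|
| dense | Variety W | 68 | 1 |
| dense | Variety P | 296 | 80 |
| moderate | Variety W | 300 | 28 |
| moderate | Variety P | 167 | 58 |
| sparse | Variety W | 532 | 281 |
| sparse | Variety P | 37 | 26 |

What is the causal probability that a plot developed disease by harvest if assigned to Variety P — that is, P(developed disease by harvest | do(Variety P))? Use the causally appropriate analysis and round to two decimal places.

Because the variety influences mid-season canopy, mid-season canopy is a post-treatment mediator, not a confounder. Stratifying on it would bias the estimate; the causal effect is the crude pooled difference.
So P(outcome | do(Variety P)) is just the pooled rate for Variety P: 164/500 = 0.328.

0.33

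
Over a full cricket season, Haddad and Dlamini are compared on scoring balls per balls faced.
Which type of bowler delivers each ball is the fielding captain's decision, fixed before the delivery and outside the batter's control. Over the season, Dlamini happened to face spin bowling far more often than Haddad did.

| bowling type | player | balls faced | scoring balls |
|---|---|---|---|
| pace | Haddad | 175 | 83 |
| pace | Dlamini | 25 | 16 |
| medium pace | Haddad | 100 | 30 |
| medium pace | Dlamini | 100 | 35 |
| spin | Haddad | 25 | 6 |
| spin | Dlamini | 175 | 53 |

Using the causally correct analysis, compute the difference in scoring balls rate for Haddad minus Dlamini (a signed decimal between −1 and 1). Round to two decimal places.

Bowling type is set before the player has any effect — it is not caused by the player — and it independently drives the outcome. That makes it a confounder, so the causal comparison is within bowling type levels.
Adjusting over the population distribution of bowling type: 0.333·(0.474−0.640) + 0.333·(0.300−0.350) + 0.333·(0.240−0.303) = -0.093.

-0.09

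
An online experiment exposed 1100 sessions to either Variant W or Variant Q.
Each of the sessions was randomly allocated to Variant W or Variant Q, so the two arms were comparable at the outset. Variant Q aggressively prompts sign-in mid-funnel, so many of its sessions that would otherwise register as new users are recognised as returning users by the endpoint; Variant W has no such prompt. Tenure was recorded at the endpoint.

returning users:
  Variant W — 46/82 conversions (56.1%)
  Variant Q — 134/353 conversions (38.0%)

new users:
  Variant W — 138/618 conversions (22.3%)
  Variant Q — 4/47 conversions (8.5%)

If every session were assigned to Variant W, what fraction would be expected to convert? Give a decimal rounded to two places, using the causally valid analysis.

0.26

User tenure here is a post-treatment variable shaped by the variant; conditioning on it would introduce bias rather than remove it. The overall comparison is the causal one.
So P(outcome | do(Variant W)) is just the pooled rate for Variant W: 184/700 = 0.263.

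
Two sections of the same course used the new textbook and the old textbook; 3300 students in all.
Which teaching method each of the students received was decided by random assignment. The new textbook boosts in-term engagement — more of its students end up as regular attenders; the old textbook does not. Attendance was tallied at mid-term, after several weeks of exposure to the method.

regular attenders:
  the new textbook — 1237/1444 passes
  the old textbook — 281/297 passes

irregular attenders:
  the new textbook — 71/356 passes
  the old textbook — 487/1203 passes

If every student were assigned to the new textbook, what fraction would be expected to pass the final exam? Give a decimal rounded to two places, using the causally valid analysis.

0.73

Because the teaching method influences mid-term attendance, mid-term attendance is a post-treatment mediator, not a confounder. Stratifying on it would bias the estimate; the causal effect is the crude pooled difference.
So P(outcome | do(the new textbook)) is just the pooled rate for the new textbook: 1308/1800 = 0.727.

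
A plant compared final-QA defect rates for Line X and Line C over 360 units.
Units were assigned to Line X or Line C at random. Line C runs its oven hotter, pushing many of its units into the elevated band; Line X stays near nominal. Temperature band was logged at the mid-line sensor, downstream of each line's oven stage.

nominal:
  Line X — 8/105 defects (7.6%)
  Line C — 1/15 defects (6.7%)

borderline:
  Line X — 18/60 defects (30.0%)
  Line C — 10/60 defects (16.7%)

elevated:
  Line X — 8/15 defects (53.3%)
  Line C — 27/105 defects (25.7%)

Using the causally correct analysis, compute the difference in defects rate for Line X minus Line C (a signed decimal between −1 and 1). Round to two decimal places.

-0.02

In-process temperature band lies on the pathway line → in-process temperature band → outcome, so adjusting for it blocks the indirect effect. For the total causal effect of line, use the unadjusted pooled rates.
The causal difference is the pooled difference: 0.189 − 0.211 = -0.022.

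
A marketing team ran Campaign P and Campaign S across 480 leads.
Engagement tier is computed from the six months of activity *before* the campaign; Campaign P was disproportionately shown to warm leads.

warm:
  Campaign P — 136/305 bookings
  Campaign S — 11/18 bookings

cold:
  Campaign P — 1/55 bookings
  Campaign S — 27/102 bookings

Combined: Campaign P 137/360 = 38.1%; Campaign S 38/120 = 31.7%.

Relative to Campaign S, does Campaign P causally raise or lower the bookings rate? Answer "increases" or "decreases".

decreases

The engagement tier-specific comparison favours Campaign S throughout, but the pooled figures favour Campaign P. The question is whether to condition on engagement tier.
Engagement tier is set before the campaign has any effect — it is not caused by the campaign — and it independently drives the outcome. That makes it a confounder, so the causal comparison is within engagement tier levels.
Within each level — warm: 44.6% vs 61.1%; cold: 1.8% vs 26.5% — Campaign S is higher every time.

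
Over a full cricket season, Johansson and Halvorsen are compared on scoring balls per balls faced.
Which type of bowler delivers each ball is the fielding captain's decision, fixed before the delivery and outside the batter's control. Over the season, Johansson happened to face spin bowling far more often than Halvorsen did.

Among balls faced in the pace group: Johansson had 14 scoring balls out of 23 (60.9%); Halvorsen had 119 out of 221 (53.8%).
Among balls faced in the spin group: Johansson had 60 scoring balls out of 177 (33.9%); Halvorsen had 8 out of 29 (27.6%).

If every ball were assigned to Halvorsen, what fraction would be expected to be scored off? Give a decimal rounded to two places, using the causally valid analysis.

0.42

The bowling type-specific comparison favours Johansson throughout, but the pooled figures favour Halvorsen. The question is whether to condition on bowling type.
Nothing the player does changes bowling type; the imbalance is an allocation artefact. With bowling type also predicting the outcome, the pooled figure is confounded, and the within-stratum comparison is the causal one.
Standardising Halvorsen to the population bowling type mix: 0.542·119/221 + 0.458·8/29 = 0.418.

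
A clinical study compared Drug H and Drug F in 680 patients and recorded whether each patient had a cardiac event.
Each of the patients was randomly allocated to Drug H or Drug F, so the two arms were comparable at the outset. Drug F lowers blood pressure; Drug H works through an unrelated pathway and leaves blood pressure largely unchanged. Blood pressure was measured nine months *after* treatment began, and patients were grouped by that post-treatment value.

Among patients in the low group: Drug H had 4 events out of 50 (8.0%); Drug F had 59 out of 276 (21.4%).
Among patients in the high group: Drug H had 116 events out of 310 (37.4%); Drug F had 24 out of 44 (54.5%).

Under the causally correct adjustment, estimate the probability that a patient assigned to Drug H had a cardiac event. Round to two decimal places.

Blood pressure is recorded after the drug and is itself shifted by it — it sits on the causal path from drug to outcome. Conditioning on a mediator would strip out part of the effect we want; the pooled comparison gives the total causal effect.
So P(outcome | do(Drug H)) is just the pooled rate for Drug H: 120/360 = 0.333.

0.33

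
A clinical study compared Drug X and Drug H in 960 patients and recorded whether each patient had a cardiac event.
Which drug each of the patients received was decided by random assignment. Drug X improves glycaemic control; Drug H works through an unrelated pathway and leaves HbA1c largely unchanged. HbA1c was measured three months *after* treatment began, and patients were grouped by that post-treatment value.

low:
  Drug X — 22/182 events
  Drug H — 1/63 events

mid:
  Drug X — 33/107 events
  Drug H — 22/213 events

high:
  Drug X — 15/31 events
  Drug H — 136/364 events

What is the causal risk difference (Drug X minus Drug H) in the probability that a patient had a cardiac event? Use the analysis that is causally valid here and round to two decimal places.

-0.03

Because the drug influences HbA1c, HbA1c is a post-treatment mediator, not a confounder. Stratifying on it would bias the estimate; the causal effect is the crude pooled difference.
The causal difference is the pooled difference: 0.219 − 0.248 = -0.030.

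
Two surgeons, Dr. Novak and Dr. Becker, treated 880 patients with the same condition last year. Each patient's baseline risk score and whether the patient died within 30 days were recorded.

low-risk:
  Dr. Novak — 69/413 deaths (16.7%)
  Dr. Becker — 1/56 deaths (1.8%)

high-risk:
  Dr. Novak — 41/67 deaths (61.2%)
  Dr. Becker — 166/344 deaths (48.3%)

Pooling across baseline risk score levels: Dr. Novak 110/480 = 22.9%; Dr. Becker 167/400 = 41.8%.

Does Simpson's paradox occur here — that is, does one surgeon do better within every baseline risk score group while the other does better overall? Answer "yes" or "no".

yes

Within each baseline risk score level (low-risk 16.7% vs 1.8%; high-risk 61.2% vs 48.3%), Dr. Becker has the lower rate every time. Pooled: 22.9% vs 41.8% — Dr. Novak has the lower rate overall. The two comparisons disagree.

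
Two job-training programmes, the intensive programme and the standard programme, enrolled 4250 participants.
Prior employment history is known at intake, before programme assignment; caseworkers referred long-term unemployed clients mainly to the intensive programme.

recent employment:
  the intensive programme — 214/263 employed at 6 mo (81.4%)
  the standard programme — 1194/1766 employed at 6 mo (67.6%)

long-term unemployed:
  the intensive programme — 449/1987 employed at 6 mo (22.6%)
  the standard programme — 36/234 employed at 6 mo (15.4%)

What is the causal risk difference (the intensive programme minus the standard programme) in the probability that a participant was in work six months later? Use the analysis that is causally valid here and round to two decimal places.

+0.10

Prior employment history satisfies the back-door criterion: it is not a descendant of the programme, and it blocks the spurious path from programme to outcome. Adjusting for it (i.e., using the within-prior employment history rates) gives the causal effect.
Adjusting over the population distribution of prior employment history: 0.477·(0.814−0.676) + 0.523·(0.226−0.154) = +0.103.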